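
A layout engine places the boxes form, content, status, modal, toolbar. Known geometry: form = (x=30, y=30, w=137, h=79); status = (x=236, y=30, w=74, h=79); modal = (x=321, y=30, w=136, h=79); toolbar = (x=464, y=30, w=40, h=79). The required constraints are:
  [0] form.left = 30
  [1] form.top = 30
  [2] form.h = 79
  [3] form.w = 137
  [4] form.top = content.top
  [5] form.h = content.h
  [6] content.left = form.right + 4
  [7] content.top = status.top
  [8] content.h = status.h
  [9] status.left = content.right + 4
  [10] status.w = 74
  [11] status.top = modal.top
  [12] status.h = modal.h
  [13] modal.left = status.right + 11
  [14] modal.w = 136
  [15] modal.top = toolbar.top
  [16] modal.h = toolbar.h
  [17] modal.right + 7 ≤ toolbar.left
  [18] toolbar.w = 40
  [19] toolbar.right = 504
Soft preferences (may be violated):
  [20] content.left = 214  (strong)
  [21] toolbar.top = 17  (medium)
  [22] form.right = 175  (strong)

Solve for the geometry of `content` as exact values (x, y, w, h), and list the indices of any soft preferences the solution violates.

content = (x=171, y=30, w=61, h=79)
violated soft preferences: 20, 21, 22

1. content.y = 30  [form.top = content.top]
2. content.h = 79  [form.h = content.h]
3. content.x = 171  [content.left = form.right + 4]
4. content.w = 61  [status.left = content.right + 4]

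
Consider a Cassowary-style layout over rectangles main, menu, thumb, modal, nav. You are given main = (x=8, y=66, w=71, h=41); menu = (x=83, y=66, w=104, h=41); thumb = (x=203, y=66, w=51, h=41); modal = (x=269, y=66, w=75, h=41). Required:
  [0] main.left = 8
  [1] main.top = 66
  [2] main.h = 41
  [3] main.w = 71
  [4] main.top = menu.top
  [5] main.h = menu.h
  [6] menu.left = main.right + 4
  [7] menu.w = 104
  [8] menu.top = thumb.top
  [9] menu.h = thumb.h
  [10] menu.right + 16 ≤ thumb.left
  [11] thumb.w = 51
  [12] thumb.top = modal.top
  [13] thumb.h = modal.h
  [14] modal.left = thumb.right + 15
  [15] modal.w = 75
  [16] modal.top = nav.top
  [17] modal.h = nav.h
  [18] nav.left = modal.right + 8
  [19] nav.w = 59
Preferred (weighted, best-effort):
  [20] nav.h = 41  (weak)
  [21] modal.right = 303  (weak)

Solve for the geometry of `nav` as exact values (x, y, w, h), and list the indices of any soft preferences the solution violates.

1. nav.y = 66  [modal.top = nav.top]
2. nav.h = 41  [modal.h = nav.h]
3. nav.x = 352  [nav.left = modal.right + 8]
4. nav.w = 59  [nav.w = 59]

nav = (x=352, y=66, w=59, h=41)
violated soft preferences: 21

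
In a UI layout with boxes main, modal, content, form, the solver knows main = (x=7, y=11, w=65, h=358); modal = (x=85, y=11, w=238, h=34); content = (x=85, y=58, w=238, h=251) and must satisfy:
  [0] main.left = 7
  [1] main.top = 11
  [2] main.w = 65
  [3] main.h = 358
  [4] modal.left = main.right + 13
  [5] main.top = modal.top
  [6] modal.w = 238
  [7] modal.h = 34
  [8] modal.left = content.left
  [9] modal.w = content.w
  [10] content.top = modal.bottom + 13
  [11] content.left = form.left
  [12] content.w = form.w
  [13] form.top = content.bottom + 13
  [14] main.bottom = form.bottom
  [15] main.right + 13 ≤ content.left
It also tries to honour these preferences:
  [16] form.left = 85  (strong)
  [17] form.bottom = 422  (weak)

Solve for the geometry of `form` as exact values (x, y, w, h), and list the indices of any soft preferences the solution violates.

form = (x=85, y=322, w=238, h=47)
violated soft preferences: 17

1. form.x = 85  [content.left = form.left]
2. form.w = 238  [content.w = form.w]
3. form.y = 322  [form.top = content.bottom + 13]
4. form.h = 47  [main.bottom = form.bottom]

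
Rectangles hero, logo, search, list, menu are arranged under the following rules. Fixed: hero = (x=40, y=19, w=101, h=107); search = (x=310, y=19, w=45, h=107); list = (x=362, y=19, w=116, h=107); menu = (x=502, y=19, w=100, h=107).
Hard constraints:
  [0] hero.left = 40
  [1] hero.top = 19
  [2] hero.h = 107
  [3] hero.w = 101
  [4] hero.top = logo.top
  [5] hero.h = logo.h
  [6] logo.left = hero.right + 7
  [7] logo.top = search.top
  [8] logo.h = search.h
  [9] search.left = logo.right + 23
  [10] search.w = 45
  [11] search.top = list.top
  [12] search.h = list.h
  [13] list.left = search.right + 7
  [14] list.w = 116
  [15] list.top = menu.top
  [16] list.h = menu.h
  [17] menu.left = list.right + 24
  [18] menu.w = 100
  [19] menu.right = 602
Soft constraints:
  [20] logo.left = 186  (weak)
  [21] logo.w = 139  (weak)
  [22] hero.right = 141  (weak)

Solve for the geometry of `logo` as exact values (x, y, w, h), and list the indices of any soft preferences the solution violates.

logo = (x=148, y=19, w=139, h=107)
violated soft preferences: 20

1. logo.y = 19  [hero.top = logo.top]
2. logo.h = 107  [hero.h = logo.h]
3. logo.x = 148  [logo.left = hero.right + 7]
4. logo.w = 139  [search.left = logo.right + 23]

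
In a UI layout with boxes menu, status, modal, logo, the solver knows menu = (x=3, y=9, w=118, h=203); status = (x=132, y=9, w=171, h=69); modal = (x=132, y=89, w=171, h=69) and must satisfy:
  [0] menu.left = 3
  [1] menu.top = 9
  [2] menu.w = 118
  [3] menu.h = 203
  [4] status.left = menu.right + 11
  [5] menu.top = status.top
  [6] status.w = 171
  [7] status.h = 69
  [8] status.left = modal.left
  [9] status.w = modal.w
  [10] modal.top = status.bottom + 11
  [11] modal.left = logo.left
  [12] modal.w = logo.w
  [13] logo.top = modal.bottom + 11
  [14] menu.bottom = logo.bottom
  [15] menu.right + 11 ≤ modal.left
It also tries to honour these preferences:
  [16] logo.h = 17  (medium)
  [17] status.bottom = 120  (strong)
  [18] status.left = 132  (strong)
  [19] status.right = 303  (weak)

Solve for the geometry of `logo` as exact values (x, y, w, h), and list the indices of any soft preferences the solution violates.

logo = (x=132, y=169, w=171, h=43)
violated soft preferences: 16, 17

1. logo.x = 132  [modal.left = logo.left]
2. logo.w = 171  [modal.w = logo.w]
3. logo.y = 169  [logo.top = modal.bottom + 11]
4. logo.h = 43  [menu.bottom = logo.bottom]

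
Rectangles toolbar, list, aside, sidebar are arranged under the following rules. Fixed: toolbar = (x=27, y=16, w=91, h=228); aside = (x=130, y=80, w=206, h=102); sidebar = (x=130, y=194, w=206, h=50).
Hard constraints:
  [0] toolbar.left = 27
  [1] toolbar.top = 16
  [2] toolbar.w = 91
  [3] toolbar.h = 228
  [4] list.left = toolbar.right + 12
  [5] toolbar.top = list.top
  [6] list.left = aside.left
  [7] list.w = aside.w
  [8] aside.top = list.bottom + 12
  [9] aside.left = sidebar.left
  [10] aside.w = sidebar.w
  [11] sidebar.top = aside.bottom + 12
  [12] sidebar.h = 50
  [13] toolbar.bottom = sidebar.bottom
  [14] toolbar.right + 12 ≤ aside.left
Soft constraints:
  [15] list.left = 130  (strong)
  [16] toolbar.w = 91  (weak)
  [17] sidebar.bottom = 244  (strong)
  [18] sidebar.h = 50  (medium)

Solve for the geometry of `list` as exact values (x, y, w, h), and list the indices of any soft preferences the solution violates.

1. list.x = 130  [list.left = toolbar.right + 12]
2. list.y = 16  [toolbar.top = list.top]
3. list.w = 206  [list.w = aside.w]
4. list.h = 52  [aside.top = list.bottom + 12]

list = (x=130, y=16, w=206, h=52)
violated soft preferences: none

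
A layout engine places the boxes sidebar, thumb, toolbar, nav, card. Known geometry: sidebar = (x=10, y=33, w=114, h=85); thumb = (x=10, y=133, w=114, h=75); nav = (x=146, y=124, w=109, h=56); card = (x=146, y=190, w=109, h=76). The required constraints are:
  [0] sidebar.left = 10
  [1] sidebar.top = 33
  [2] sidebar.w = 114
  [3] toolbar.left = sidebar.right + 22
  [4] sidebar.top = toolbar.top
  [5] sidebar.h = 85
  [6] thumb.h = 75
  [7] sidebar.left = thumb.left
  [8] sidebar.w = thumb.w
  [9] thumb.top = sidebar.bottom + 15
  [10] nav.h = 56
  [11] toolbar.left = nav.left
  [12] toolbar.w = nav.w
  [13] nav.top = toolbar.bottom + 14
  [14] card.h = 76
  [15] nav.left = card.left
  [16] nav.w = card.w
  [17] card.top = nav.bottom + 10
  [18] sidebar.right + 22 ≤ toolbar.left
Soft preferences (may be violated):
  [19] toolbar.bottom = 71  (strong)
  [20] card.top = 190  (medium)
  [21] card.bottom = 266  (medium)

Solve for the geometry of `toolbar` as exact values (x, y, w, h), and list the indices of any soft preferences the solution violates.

1. toolbar.x = 146  [toolbar.left = sidebar.right + 22]
2. toolbar.y = 33  [sidebar.top = toolbar.top]
3. toolbar.w = 109  [toolbar.w = nav.w]
4. toolbar.h = 77  [nav.top = toolbar.bottom + 14]

toolbar = (x=146, y=33, w=109, h=77)
violated soft preferences: 19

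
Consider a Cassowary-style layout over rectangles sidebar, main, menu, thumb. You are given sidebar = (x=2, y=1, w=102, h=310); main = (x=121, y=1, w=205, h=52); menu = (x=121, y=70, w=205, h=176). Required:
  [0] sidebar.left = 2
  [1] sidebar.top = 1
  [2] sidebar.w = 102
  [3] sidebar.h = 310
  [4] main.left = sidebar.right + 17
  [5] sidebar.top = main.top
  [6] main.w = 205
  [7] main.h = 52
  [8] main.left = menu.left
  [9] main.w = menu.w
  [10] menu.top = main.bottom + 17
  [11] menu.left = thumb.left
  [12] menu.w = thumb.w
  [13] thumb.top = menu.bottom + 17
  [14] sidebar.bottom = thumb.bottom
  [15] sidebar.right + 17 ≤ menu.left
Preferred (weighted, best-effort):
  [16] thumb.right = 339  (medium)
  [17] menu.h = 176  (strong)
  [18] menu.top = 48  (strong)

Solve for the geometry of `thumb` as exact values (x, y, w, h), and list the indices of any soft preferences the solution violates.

thumb = (x=121, y=263, w=205, h=48)
violated soft preferences: 16, 18

1. thumb.x = 121  [menu.left = thumb.left]
2. thumb.w = 205  [menu.w = thumb.w]
3. thumb.y = 263  [thumb.top = menu.bottom + 17]
4. thumb.h = 48  [sidebar.bottom = thumb.bottom]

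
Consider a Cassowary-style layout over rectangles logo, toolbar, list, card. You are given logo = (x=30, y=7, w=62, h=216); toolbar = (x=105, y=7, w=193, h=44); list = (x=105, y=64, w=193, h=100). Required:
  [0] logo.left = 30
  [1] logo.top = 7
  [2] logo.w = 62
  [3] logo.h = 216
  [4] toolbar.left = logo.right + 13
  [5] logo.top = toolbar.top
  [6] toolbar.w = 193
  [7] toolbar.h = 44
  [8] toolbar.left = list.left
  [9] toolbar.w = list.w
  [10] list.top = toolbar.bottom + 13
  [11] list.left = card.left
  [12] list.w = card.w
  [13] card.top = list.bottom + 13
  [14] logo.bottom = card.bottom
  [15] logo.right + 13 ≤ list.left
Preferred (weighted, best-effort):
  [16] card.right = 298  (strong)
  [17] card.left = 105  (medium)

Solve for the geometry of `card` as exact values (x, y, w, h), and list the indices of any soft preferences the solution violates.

card = (x=105, y=177, w=193, h=46)
violated soft preferences: none

1. card.x = 105  [list.left = card.left]
2. card.w = 193  [list.w = card.w]
3. card.y = 177  [card.top = list.bottom + 13]
4. card.h = 46  [logo.bottom = card.bottom]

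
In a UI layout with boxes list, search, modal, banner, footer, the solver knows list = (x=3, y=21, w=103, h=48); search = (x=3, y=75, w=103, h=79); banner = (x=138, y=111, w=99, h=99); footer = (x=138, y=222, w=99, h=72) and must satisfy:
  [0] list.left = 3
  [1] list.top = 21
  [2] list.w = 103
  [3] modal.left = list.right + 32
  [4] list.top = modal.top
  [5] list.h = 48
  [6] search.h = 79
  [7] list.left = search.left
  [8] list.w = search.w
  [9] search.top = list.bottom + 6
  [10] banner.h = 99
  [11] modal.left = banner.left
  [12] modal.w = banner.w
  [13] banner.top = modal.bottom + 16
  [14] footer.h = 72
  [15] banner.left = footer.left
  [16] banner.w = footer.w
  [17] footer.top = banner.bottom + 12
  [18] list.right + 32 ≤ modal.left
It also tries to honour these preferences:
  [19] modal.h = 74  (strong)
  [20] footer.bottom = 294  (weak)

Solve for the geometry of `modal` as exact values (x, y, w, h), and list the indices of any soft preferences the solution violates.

1. modal.x = 138  [modal.left = list.right + 32]
2. modal.y = 21  [list.top = modal.top]
3. modal.w = 99  [modal.w = banner.w]
4. modal.h = 74  [banner.top = modal.bottom + 16]

modal = (x=138, y=21, w=99, h=74)
violated soft preferences: none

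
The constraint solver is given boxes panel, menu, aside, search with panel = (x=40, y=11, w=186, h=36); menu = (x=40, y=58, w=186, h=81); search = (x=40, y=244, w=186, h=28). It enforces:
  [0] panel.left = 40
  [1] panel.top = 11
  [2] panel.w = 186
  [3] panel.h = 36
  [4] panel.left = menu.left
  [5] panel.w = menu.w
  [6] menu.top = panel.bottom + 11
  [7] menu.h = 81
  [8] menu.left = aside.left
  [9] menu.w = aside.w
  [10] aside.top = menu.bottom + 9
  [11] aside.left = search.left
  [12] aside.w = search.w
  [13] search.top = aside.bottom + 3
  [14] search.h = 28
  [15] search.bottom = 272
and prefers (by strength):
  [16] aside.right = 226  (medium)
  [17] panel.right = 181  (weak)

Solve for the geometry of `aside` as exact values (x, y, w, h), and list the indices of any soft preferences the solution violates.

aside = (x=40, y=148, w=186, h=93)
violated soft preferences: 17

1. aside.x = 40  [menu.left = aside.left]
2. aside.w = 186  [menu.w = aside.w]
3. aside.y = 148  [aside.top = menu.bottom + 9]
4. aside.h = 93  [search.top = aside.bottom + 3]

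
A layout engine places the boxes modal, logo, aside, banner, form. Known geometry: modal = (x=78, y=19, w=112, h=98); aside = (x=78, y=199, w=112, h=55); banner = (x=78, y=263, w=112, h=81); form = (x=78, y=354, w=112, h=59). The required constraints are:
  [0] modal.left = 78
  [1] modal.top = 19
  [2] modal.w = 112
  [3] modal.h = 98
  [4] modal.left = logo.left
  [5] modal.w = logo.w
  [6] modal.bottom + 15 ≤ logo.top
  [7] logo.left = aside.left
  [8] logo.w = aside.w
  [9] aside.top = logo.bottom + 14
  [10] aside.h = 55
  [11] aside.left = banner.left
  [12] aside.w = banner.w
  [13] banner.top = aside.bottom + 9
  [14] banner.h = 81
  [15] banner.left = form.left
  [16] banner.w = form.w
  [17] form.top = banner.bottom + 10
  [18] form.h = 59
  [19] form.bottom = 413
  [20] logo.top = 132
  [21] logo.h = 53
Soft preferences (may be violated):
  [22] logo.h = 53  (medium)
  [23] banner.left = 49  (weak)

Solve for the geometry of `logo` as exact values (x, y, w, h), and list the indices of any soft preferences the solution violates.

1. logo.x = 78  [modal.left = logo.left]
2. logo.w = 112  [modal.w = logo.w]
3. logo.y = 132  [logo.top = 132]
4. logo.h = 53  [logo.h = 53]

logo = (x=78, y=132, w=112, h=53)
violated soft preferences: 23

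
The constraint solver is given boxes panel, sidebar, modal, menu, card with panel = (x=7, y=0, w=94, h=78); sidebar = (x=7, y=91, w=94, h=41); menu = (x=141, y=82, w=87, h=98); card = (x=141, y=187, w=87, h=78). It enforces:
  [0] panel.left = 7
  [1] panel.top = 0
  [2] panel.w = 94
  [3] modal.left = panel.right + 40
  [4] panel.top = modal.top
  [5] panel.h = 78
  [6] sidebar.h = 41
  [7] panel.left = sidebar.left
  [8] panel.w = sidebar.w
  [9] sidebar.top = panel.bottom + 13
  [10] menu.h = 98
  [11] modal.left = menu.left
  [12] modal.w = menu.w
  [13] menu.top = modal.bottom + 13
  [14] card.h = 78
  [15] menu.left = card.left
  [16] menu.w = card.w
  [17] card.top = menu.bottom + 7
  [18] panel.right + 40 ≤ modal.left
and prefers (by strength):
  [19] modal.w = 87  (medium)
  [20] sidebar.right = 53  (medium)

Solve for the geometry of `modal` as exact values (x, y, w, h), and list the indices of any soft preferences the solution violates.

1. modal.x = 141  [modal.left = panel.right + 40]
2. modal.y = 0  [panel.top = modal.top]
3. modal.w = 87  [modal.w = menu.w]
4. modal.h = 69  [menu.top = modal.bottom + 13]

modal = (x=141, y=0, w=87, h=69)
violated soft preferences: 20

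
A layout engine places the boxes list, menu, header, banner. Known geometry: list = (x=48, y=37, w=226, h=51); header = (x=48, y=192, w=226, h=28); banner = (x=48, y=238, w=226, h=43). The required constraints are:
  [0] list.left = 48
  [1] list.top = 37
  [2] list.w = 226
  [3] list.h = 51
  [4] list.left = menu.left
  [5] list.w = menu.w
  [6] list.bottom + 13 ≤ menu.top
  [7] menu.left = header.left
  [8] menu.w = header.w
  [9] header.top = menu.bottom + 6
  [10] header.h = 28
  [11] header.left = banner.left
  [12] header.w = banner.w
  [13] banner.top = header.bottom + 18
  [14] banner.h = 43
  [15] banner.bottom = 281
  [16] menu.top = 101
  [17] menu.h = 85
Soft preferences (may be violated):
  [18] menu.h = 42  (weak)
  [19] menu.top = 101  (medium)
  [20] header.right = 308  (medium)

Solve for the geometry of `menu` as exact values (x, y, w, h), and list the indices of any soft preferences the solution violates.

menu = (x=48, y=101, w=226, h=85)
violated soft preferences: 18, 20

1. menu.x = 48  [list.left = menu.left]
2. menu.w = 226  [list.w = menu.w]
3. menu.y = 101  [menu.top = 101]
4. menu.h = 85  [menu.h = 85]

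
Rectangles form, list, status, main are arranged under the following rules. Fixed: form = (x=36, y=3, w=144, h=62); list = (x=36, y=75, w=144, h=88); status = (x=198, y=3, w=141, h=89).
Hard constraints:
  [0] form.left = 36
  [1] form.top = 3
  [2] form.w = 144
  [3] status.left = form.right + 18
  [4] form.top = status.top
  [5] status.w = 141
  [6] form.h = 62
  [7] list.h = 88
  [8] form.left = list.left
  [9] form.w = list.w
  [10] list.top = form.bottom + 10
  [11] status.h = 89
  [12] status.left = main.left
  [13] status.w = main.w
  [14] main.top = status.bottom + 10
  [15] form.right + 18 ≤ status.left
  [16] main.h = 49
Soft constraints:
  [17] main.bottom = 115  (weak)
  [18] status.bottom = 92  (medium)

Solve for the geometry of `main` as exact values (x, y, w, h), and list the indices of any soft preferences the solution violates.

main = (x=198, y=102, w=141, h=49)
violated soft preferences: 17

1. main.x = 198  [status.left = main.left]
2. main.w = 141  [status.w = main.w]
3. main.y = 102  [main.top = status.bottom + 10]
4. main.h = 49  [main.h = 49]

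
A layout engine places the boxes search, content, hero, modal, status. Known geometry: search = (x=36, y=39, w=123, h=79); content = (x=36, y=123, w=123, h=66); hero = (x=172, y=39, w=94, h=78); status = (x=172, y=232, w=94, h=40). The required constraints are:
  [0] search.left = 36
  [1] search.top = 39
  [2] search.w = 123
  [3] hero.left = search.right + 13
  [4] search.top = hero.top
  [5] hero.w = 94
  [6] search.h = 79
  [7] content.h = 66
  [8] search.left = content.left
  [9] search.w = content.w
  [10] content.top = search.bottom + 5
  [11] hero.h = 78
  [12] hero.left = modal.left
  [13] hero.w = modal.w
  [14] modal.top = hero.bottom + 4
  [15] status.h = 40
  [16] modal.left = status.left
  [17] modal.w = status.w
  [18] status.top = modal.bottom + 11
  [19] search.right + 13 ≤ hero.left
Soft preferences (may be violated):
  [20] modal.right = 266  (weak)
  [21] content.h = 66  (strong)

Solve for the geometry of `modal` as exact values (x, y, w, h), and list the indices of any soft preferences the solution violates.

1. modal.x = 172  [hero.left = modal.left]
2. modal.w = 94  [hero.w = modal.w]
3. modal.y = 121  [modal.top = hero.bottom + 4]
4. modal.h = 100  [status.top = modal.bottom + 11]

modal = (x=172, y=121, w=94, h=100)
violated soft preferences: none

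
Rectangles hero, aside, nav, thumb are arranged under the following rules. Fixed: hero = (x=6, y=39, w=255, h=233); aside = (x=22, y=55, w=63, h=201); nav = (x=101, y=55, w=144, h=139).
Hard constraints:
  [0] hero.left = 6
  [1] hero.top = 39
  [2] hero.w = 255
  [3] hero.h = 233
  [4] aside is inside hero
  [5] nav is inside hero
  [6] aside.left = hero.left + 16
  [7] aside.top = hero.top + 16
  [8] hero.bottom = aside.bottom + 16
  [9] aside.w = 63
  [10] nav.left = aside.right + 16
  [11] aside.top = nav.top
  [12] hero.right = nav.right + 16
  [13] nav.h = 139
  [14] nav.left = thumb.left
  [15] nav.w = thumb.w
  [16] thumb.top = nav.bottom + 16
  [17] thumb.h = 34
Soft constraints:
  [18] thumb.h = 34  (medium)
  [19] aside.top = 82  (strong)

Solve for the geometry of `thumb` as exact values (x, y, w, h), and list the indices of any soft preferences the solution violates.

1. thumb.x = 101  [nav.left = thumb.left]
2. thumb.w = 144  [nav.w = thumb.w]
3. thumb.y = 210  [thumb.top = nav.bottom + 16]
4. thumb.h = 34  [thumb.h = 34]

thumb = (x=101, y=210, w=144, h=34)
violated soft preferences: 19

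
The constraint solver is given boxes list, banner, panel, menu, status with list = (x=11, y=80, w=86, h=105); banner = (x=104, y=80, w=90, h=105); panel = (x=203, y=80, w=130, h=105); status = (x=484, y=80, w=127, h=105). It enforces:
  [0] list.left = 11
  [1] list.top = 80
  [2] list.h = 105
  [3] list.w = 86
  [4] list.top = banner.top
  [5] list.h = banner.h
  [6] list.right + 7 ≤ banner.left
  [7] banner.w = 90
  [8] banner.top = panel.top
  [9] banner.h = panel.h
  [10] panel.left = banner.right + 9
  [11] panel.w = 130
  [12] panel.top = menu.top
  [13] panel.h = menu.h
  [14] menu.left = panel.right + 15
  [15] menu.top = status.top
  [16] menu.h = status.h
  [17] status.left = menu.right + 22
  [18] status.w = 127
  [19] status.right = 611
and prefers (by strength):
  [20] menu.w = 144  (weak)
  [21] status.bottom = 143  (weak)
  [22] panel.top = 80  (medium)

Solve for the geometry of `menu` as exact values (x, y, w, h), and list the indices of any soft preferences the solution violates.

1. menu.y = 80  [panel.top = menu.top]
2. menu.h = 105  [panel.h = menu.h]
3. menu.x = 348  [menu.left = panel.right + 15]
4. menu.w = 114  [status.left = menu.right + 22]

menu = (x=348, y=80, w=114, h=105)
violated soft preferences: 20, 21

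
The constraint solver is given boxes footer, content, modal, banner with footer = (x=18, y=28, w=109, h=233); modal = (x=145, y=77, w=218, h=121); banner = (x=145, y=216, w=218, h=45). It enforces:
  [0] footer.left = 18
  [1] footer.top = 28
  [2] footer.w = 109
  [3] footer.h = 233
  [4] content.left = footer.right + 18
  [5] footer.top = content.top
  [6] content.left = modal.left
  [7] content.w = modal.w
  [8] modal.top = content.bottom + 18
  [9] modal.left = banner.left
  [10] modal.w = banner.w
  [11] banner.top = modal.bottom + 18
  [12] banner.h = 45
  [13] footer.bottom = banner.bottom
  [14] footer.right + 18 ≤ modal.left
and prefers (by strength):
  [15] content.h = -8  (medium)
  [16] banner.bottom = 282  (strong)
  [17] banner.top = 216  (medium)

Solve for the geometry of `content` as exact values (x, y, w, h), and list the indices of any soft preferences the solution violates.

content = (x=145, y=28, w=218, h=31)
violated soft preferences: 15, 16

1. content.x = 145  [content.left = footer.right + 18]
2. content.y = 28  [footer.top = content.top]
3. content.w = 218  [content.w = modal.w]
4. content.h = 31  [modal.top = content.bottom + 18]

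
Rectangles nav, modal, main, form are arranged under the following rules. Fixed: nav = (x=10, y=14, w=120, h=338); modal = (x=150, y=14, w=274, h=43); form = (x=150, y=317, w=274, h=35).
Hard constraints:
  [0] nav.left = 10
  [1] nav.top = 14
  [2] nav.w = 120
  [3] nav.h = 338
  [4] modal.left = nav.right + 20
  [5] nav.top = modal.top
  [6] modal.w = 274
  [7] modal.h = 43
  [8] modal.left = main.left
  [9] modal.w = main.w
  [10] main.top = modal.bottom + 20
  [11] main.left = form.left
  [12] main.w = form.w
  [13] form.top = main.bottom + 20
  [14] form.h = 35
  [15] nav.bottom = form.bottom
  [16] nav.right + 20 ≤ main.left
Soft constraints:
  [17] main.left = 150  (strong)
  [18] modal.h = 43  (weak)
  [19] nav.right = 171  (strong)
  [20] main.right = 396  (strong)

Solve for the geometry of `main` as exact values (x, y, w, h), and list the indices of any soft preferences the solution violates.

main = (x=150, y=77, w=274, h=220)
violated soft preferences: 19, 20

1. main.x = 150  [modal.left = main.left]
2. main.w = 274  [modal.w = main.w]
3. main.y = 77  [main.top = modal.bottom + 20]
4. main.h = 220  [form.top = main.bottom + 20]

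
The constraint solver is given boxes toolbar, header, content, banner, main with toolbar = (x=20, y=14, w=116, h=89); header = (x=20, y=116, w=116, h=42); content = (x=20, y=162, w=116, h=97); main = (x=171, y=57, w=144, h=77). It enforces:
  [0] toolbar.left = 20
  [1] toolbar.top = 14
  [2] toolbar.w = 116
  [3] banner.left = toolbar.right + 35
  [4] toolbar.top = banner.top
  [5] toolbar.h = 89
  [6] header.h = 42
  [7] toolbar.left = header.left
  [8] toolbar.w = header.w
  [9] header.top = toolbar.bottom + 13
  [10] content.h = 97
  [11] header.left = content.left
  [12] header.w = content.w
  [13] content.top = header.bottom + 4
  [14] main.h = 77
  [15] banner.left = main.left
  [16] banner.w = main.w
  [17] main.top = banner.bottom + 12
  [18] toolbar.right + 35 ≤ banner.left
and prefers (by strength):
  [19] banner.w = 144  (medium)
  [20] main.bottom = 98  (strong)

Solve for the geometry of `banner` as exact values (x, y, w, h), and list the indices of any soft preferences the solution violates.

1. banner.x = 171  [banner.left = toolbar.right + 35]
2. banner.y = 14  [toolbar.top = banner.top]
3. banner.w = 144  [banner.w = main.w]
4. banner.h = 31  [main.top = banner.bottom + 12]

banner = (x=171, y=14, w=144, h=31)
violated soft preferences: 20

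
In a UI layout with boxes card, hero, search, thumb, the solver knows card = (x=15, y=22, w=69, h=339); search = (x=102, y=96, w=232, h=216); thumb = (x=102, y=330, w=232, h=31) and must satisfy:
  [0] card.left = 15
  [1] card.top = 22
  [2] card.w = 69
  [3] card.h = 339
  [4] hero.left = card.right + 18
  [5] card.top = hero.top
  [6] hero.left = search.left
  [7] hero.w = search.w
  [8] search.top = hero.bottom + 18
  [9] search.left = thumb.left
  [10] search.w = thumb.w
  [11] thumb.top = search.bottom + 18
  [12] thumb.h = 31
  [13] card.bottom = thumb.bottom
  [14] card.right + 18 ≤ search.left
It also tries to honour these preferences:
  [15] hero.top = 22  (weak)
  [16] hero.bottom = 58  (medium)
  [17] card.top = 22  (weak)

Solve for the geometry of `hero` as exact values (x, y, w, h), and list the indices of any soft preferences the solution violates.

1. hero.x = 102  [hero.left = card.right + 18]
2. hero.y = 22  [card.top = hero.top]
3. hero.w = 232  [hero.w = search.w]
4. hero.h = 56  [search.top = hero.bottom + 18]

hero = (x=102, y=22, w=232, h=56)
violated soft preferences: 16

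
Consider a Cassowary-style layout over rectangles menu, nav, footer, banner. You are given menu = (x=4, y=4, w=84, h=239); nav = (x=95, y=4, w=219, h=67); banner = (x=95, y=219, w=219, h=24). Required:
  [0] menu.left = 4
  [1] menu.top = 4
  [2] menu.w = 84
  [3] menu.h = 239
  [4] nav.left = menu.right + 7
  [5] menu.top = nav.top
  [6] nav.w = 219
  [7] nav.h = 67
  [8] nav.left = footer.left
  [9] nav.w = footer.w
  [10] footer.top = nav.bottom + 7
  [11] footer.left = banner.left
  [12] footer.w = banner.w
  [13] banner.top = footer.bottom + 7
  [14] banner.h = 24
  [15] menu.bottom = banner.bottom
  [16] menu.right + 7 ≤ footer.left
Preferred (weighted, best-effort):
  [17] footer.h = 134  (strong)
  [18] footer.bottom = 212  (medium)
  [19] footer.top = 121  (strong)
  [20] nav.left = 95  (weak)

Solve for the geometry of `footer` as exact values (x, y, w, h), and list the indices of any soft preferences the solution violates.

1. footer.x = 95  [nav.left = footer.left]
2. footer.w = 219  [nav.w = footer.w]
3. footer.y = 78  [footer.top = nav.bottom + 7]
4. footer.h = 134  [banner.top = footer.bottom + 7]

footer = (x=95, y=78, w=219, h=134)
violated soft preferences: 19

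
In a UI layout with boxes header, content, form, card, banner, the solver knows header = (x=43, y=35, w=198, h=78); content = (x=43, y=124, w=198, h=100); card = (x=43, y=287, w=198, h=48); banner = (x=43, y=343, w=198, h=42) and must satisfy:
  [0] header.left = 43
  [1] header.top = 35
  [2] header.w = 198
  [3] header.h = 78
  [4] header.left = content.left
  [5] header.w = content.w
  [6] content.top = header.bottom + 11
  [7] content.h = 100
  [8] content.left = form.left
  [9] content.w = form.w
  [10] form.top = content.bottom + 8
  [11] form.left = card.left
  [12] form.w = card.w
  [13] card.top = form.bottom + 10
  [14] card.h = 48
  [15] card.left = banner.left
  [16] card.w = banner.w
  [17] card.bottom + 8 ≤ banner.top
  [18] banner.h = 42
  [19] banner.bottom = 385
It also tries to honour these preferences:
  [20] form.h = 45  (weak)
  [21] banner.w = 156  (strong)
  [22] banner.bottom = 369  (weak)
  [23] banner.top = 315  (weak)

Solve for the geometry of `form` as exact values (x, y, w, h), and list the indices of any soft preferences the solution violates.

1. form.x = 43  [content.left = form.left]
2. form.w = 198  [content.w = form.w]
3. form.y = 232  [form.top = content.bottom + 8]
4. form.h = 45  [card.top = form.bottom + 10]

form = (x=43, y=232, w=198, h=45)
violated soft preferences: 21, 22, 23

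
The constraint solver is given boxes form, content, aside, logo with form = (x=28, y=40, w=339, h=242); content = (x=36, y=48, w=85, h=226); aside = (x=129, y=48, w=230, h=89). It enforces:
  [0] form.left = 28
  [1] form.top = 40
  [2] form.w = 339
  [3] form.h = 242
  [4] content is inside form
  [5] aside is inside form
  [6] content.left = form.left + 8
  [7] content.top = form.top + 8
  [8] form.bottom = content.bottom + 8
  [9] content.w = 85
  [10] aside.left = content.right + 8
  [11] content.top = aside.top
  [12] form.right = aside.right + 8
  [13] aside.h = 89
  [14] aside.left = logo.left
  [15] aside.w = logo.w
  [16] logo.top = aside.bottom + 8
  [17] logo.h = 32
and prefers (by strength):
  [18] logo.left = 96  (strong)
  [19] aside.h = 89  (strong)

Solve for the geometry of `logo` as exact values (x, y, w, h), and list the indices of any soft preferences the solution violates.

logo = (x=129, y=145, w=230, h=32)
violated soft preferences: 18

1. logo.x = 129  [aside.left = logo.left]
2. logo.w = 230  [aside.w = logo.w]
3. logo.y = 145  [logo.top = aside.bottom + 8]
4. logo.h = 32  [logo.h = 32]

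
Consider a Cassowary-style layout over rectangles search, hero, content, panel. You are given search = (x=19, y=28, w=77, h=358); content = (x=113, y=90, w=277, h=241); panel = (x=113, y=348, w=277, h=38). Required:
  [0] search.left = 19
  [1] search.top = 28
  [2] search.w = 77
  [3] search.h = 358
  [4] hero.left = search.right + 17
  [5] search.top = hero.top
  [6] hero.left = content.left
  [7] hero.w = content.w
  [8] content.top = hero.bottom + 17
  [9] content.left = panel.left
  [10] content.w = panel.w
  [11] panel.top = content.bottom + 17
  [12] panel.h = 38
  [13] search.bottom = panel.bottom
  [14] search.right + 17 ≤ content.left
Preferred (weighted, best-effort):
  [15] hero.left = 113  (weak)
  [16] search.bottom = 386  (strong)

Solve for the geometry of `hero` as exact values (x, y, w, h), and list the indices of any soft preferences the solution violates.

hero = (x=113, y=28, w=277, h=45)
violated soft preferences: none

1. hero.x = 113  [hero.left = search.right + 17]
2. hero.y = 28  [search.top = hero.top]
3. hero.w = 277  [hero.w = content.w]
4. hero.h = 45  [content.top = hero.bottom + 17]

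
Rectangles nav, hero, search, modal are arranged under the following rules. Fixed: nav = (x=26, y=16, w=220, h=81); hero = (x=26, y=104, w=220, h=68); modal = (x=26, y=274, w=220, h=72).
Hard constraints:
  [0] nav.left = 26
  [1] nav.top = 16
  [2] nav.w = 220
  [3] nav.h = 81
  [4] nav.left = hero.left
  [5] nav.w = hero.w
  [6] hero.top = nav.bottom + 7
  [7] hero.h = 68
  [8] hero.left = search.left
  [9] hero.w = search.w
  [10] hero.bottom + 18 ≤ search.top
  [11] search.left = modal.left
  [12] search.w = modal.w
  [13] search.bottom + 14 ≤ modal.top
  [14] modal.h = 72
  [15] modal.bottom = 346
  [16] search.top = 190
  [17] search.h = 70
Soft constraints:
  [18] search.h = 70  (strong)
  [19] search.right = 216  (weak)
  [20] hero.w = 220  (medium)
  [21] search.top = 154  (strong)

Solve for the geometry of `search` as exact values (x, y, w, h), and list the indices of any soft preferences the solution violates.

1. search.x = 26  [hero.left = search.left]
2. search.w = 220  [hero.w = search.w]
3. search.y = 190  [search.top = 190]
4. search.h = 70  [search.h = 70]

search = (x=26, y=190, w=220, h=70)
violated soft preferences: 19, 21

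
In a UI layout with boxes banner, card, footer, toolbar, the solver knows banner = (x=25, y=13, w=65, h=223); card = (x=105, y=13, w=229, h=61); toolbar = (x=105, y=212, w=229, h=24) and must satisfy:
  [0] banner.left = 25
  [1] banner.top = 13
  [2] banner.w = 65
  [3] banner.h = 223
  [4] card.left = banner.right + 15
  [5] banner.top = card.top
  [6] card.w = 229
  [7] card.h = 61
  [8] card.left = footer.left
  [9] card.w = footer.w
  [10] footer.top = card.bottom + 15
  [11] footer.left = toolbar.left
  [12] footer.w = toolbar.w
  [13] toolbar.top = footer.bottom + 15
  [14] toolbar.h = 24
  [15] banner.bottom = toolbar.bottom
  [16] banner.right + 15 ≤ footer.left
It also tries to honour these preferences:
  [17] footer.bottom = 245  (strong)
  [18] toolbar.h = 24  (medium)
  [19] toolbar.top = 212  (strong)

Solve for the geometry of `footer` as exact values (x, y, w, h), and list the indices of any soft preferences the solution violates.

footer = (x=105, y=89, w=229, h=108)
violated soft preferences: 17

1. footer.x = 105  [card.left = footer.left]
2. footer.w = 229  [card.w = footer.w]
3. footer.y = 89  [footer.top = card.bottom + 15]
4. footer.h = 108  [toolbar.top = footer.bottom + 15]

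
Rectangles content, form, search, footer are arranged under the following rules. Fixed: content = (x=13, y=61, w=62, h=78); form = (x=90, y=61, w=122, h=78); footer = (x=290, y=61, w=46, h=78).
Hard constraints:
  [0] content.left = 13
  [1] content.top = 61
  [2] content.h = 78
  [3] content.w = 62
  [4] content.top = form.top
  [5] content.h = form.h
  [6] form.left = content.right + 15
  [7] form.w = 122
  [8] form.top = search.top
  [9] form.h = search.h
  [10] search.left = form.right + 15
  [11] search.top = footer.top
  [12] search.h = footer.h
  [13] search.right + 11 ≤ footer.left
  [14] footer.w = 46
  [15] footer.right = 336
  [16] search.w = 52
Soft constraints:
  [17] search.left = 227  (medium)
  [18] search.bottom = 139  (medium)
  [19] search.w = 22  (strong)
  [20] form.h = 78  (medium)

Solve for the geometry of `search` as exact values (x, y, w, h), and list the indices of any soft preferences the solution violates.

search = (x=227, y=61, w=52, h=78)
violated soft preferences: 19

1. search.y = 61  [form.top = search.top]
2. search.h = 78  [form.h = search.h]
3. search.x = 227  [search.left = form.right + 15]
4. search.w = 52  [search.w = 52]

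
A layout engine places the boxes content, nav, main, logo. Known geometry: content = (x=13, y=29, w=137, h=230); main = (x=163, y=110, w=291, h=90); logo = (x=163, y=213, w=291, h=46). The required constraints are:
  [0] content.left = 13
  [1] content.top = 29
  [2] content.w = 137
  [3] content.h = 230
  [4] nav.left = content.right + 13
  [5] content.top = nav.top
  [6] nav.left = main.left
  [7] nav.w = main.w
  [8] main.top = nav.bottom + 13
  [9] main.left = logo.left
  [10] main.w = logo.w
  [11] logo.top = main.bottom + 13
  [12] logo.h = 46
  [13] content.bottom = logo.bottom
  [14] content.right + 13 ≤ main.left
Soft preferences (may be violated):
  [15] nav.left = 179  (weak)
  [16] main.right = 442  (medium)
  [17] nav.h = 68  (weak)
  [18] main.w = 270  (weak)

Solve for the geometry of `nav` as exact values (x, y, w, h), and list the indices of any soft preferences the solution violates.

1. nav.x = 163  [nav.left = content.right + 13]
2. nav.y = 29  [content.top = nav.top]
3. nav.w = 291  [nav.w = main.w]
4. nav.h = 68  [main.top = nav.bottom + 13]

nav = (x=163, y=29, w=291, h=68)
violated soft preferences: 15, 16, 18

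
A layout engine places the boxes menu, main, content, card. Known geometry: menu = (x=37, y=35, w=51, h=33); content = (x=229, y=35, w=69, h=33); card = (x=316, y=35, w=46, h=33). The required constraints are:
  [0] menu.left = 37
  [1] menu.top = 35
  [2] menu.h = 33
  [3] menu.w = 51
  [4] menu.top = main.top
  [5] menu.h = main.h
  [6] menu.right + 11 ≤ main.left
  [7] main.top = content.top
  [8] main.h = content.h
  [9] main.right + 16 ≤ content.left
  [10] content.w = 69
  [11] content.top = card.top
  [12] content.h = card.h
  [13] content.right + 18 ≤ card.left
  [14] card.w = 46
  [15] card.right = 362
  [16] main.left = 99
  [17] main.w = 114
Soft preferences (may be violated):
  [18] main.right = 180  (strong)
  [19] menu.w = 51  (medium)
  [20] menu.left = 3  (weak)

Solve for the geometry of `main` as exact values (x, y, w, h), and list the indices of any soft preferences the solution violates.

1. main.y = 35  [menu.top = main.top]
2. main.h = 33  [menu.h = main.h]
3. main.x = 99  [main.left = 99]
4. main.w = 114  [main.w = 114]

main = (x=99, y=35, w=114, h=33)
violated soft preferences: 18, 20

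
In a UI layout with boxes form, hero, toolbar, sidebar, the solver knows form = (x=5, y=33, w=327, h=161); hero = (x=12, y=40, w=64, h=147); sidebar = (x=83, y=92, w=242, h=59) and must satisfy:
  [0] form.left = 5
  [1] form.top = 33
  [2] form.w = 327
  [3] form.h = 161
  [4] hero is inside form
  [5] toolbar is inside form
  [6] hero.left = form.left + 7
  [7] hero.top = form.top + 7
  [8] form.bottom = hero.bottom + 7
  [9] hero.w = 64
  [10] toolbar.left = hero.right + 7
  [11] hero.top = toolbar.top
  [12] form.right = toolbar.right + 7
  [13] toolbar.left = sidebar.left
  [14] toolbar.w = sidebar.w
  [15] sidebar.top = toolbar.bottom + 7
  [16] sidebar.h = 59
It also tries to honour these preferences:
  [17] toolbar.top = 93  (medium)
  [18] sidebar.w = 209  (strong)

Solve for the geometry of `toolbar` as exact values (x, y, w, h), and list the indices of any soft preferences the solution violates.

toolbar = (x=83, y=40, w=242, h=45)
violated soft preferences: 17, 18

1. toolbar.x = 83  [toolbar.left = hero.right + 7]
2. toolbar.y = 40  [hero.top = toolbar.top]
3. toolbar.w = 242  [form.right = toolbar.right + 7]
4. toolbar.h = 45  [sidebar.top = toolbar.bottom + 7]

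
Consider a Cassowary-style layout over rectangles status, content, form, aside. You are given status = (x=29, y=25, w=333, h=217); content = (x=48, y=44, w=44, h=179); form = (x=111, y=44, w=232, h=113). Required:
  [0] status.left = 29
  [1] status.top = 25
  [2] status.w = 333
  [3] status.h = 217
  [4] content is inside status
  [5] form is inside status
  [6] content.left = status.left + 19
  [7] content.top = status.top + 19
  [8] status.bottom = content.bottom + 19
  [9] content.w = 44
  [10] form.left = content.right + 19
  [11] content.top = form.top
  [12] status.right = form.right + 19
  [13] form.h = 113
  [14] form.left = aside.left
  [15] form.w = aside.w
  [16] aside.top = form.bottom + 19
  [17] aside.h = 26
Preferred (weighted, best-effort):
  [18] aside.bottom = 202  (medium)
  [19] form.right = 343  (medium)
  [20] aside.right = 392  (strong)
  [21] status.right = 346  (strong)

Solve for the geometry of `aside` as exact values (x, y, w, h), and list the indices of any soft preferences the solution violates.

1. aside.x = 111  [form.left = aside.left]
2. aside.w = 232  [form.w = aside.w]
3. aside.y = 176  [aside.top = form.bottom + 19]
4. aside.h = 26  [aside.h = 26]

aside = (x=111, y=176, w=232, h=26)
violated soft preferences: 20, 21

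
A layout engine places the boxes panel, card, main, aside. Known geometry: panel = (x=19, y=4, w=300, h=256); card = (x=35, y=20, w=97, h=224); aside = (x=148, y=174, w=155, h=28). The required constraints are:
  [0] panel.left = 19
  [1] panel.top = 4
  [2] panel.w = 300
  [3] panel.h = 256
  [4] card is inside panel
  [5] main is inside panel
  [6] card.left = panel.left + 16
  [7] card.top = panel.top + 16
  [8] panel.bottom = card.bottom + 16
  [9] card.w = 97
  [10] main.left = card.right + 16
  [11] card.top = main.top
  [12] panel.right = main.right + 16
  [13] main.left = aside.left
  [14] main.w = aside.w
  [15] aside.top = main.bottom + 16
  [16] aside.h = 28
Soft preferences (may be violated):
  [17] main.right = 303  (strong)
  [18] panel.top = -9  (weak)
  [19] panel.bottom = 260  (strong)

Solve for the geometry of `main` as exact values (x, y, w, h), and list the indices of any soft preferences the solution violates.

1. main.x = 148  [main.left = card.right + 16]
2. main.y = 20  [card.top = main.top]
3. main.w = 155  [panel.right = main.right + 16]
4. main.h = 138  [aside.top = main.bottom + 16]

main = (x=148, y=20, w=155, h=138)
violated soft preferences: 18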